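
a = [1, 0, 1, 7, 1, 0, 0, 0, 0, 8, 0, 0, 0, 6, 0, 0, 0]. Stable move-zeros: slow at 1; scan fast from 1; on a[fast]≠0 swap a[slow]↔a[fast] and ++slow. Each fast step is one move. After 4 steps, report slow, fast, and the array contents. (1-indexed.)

slow=4, fast=5, a=[1, 1, 7, 0, 1, 0, 0, 0, 0, 8, 0, 0, 0, 6, 0, 0, 0]

(s=1,f=1) a[fast]=1≠0 swap→a[1]=1 → slow++,fast++
(s=2,f=2) a[fast]=0 → fast++
(s=2,f=3) a[fast]=1≠0 swap→a[2]=1 → slow++,fast++
(s=3,f=4) a[fast]=7≠0 swap→a[3]=7 → slow++,fast++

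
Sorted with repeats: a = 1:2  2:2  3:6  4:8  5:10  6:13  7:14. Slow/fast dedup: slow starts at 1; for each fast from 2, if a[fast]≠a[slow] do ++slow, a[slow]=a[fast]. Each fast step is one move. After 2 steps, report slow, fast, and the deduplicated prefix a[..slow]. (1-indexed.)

slow=1 fast=2: a[fast]=2=a[slow] dup, fast++
slow=1 fast=3: a[fast]=6≠a[slow]=2 write a[2]=6, slow++,fast++

slow=2, fast=4, prefix=[2, 6]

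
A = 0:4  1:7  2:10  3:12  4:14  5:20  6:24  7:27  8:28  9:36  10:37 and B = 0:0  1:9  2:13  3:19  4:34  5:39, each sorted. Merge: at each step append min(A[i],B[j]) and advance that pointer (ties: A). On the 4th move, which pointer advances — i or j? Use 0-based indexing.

i=0 j=0: A[i]=4>B[j]=0 take 0, j++
i=0 j=1: A[i]=4<=B[j]=9 take 4, i++
i=1 j=1: A[i]=7<=B[j]=9 take 7, i++
i=2 j=1: A[i]=10>B[j]=9 take 9, j++

j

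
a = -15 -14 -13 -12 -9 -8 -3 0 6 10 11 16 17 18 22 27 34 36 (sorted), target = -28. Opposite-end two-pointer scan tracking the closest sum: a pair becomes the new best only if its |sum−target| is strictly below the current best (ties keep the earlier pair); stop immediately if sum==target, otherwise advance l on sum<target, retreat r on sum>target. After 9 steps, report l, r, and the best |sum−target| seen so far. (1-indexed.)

l=1 r=18: -15+36=21 d=49 *, r--
l=1 r=17: -15+34=19 d=47 *, r--
l=1 r=16: -15+27=12 d=40 *, r--
l=1 r=15: -15+22=7 d=35 *, r--
l=1 r=14: -15+18=3 d=31 *, r--
l=1 r=13: -15+17=2 d=30 *, r--
l=1 r=12: -15+16=1 d=29 *, r--
l=1 r=11: -15+11=-4 d=24 *, r--
l=1 r=10: -15+10=-5 d=23 *, r--

l=1, r=9, best |Δ|=23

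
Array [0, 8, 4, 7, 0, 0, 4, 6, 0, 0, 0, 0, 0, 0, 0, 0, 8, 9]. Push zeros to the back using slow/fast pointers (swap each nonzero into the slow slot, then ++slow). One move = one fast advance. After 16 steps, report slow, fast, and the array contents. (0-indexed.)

slow=5, fast=16, a=[8, 4, 7, 4, 6, 0, 0, 0, 0, 0, 0, 0, 0, 0, 0, 0, 8, 9]

(s=0,f=0) a[fast]=0 → fast++
(s=0,f=1) a[fast]=8≠0 swap→a[0]=8 → slow++,fast++
(s=1,f=2) a[fast]=4≠0 swap→a[1]=4 → slow++,fast++
(s=2,f=3) a[fast]=7≠0 swap→a[2]=7 → slow++,fast++
(s=3,f=4) a[fast]=0 → fast++
(s=3,f=5) a[fast]=0 → fast++
(s=3,f=6) a[fast]=4≠0 swap→a[3]=4 → slow++,fast++
(s=4,f=7) a[fast]=6≠0 swap→a[4]=6 → slow++,fast++
(s=5,f=8) a[fast]=0 → fast++
(s=5,f=9) a[fast]=0 → fast++
(s=5,f=10) a[fast]=0 → fast++
(s=5,f=11) a[fast]=0 → fast++
(s=5,f=12) a[fast]=0 → fast++
(s=5,f=13) a[fast]=0 → fast++
(s=5,f=14) a[fast]=0 → fast++
(s=5,f=15) a[fast]=0 → fast++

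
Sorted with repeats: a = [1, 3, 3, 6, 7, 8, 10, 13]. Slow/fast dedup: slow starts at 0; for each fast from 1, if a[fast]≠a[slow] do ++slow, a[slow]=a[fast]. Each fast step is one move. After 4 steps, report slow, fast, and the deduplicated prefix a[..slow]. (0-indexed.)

slow=3, fast=5, prefix=[1, 3, 6, 7]

slow=0 fast=1: a[fast]=3≠a[slow]=1 write a[1]=3, slow++,fast++
slow=1 fast=2: a[fast]=3=a[slow] dup, fast++
slow=1 fast=3: a[fast]=6≠a[slow]=3 write a[2]=6, slow++,fast++
slow=2 fast=4: a[fast]=7≠a[slow]=6 write a[3]=7, slow++,fast++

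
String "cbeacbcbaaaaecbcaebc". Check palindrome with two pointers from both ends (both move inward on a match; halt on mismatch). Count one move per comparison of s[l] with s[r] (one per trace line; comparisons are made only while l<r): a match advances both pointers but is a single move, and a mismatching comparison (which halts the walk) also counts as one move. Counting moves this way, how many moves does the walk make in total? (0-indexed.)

8 moves

l=0 r=19: 'c'=='c', l++,r--
l=1 r=18: 'b'=='b', l++,r--
l=2 r=17: 'e'=='e', l++,r--
l=3 r=16: 'a'=='a', l++,r--
l=4 r=15: 'c'=='c', l++,r--
l=5 r=14: 'b'=='b', l++,r--
l=6 r=13: 'c'=='c', l++,r--
l=7 r=12: 'b'!='e', stop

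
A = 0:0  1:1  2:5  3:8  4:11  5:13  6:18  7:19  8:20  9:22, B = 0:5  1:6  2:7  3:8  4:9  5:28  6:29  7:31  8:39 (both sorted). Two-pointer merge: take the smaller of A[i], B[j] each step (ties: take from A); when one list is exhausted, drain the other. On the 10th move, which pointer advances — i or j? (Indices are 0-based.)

i

[i=0,j=0] A[i]=0<=B[j]=5 take 0 → i++
[i=1,j=0] A[i]=1<=B[j]=5 take 1 → i++
[i=2,j=0] A[i]=5<=B[j]=5 take 5 → i++
[i=3,j=0] A[i]=8>B[j]=5 take 5 → j++
[i=3,j=1] A[i]=8>B[j]=6 take 6 → j++
[i=3,j=2] A[i]=8>B[j]=7 take 7 → j++
[i=3,j=3] A[i]=8<=B[j]=8 take 8 → i++
[i=4,j=3] A[i]=11>B[j]=8 take 8 → j++
[i=4,j=4] A[i]=11>B[j]=9 take 9 → j++
[i=4,j=5] A[i]=11<=B[j]=28 take 11 → i++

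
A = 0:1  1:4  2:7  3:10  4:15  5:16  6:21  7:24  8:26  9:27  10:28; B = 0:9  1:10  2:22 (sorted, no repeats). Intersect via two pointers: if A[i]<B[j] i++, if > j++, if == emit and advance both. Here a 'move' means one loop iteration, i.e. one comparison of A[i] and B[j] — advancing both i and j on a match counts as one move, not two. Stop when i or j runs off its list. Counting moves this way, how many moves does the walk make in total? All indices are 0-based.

9 moves

[i=0,j=0] 1<9 → i++
[i=1,j=0] 4<9 → i++
[i=2,j=0] 7<9 → i++
[i=3,j=0] 10>9 → j++
[i=3,j=1] 10==10 emit → i++,j++
[i=4,j=2] 15<22 → i++
[i=5,j=2] 16<22 → i++
[i=6,j=2] 21<22 → i++
[i=7,j=2] 24>22 → j++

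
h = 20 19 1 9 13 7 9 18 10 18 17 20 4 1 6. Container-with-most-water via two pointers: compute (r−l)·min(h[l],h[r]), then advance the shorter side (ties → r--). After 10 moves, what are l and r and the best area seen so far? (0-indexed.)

l=0, r=4, best area=220

[0,14] min(20,6)*14=84 best=84 * → r--
[0,13] min(20,1)*13=13 best=84 → r--
[0,12] min(20,4)*12=48 best=84 → r--
[0,11] min(20,20)*11=220 best=220 * → r--
[0,10] min(20,17)*10=170 best=220 → r--
[0,9] min(20,18)*9=162 best=220 → r--
[0,8] min(20,10)*8=80 best=220 → r--
[0,7] min(20,18)*7=126 best=220 → r--
[0,6] min(20,9)*6=54 best=220 → r--
[0,5] min(20,7)*5=35 best=220 → r--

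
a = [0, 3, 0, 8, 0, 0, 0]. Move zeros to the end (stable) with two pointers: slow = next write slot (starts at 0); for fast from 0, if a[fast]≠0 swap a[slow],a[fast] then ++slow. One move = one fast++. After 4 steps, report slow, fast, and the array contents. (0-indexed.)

slow=2, fast=4, a=[3, 8, 0, 0, 0, 0, 0]

slow=0 fast=0: a[fast]=0, fast++
slow=0 fast=1: a[fast]=3≠0 swap→a[0]=3, slow++,fast++
slow=1 fast=2: a[fast]=0, fast++
slow=1 fast=3: a[fast]=8≠0 swap→a[1]=8, slow++,fast++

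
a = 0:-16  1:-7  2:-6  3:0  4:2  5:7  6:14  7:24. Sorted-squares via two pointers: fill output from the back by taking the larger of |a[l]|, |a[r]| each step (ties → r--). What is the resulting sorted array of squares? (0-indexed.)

l=0 r=7: |-16|<=|24| out[7]=576, r--
l=0 r=6: |-16|>|14| out[6]=256, l++
l=1 r=6: |-7|<=|14| out[5]=196, r--
l=1 r=5: |-7|<=|7| out[4]=49, r--
l=1 r=4: |-7|>|2| out[3]=49, l++
l=2 r=4: |-6|>|2| out[2]=36, l++
l=3 r=4: |0|<=|2| out[1]=4, r--
l=3 r=3: |0|<=|0| out[0]=0, r--

[0, 4, 36, 49, 49, 196, 256, 576]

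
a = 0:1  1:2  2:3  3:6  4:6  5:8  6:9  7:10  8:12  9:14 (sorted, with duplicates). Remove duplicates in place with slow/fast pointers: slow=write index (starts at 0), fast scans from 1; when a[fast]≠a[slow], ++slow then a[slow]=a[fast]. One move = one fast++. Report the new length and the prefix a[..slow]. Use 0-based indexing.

slow=0 fast=1: a[fast]=2≠a[slow]=1 write a[1]=2, slow++,fast++
slow=1 fast=2: a[fast]=3≠a[slow]=2 write a[2]=3, slow++,fast++
slow=2 fast=3: a[fast]=6≠a[slow]=3 write a[3]=6, slow++,fast++
slow=3 fast=4: a[fast]=6=a[slow] dup, fast++
slow=3 fast=5: a[fast]=8≠a[slow]=6 write a[4]=8, slow++,fast++
slow=4 fast=6: a[fast]=9≠a[slow]=8 write a[5]=9, slow++,fast++
slow=5 fast=7: a[fast]=10≠a[slow]=9 write a[6]=10, slow++,fast++
slow=6 fast=8: a[fast]=12≠a[slow]=10 write a[7]=12, slow++,fast++
slow=7 fast=9: a[fast]=14≠a[slow]=12 write a[8]=14, slow++,fast++

length 9; prefix = [1, 2, 3, 6, 8, 9, 10, 12, 14]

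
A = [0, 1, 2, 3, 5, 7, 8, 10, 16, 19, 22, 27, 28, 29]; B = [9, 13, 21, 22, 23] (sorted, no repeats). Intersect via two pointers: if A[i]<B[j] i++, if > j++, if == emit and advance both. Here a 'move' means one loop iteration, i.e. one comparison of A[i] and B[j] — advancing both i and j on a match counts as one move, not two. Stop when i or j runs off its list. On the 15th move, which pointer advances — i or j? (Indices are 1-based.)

i=1 j=1: 0<9, i++
i=2 j=1: 1<9, i++
i=3 j=1: 2<9, i++
i=4 j=1: 3<9, i++
i=5 j=1: 5<9, i++
i=6 j=1: 7<9, i++
i=7 j=1: 8<9, i++
i=8 j=1: 10>9, j++
i=8 j=2: 10<13, i++
i=9 j=2: 16>13, j++
i=9 j=3: 16<21, i++
i=10 j=3: 19<21, i++
i=11 j=3: 22>21, j++
i=11 j=4: 22==22 emit, i++,j++
i=12 j=5: 27>23, j++

j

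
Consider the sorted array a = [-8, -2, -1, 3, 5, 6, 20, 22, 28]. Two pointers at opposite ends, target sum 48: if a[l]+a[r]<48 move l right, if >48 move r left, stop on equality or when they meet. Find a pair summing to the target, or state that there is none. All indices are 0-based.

(20, 28)

l=0 r=8: -8+28=20 <48, l++
l=1 r=8: -2+28=26 <48, l++
l=2 r=8: -1+28=27 <48, l++
l=3 r=8: 3+28=31 <48, l++
l=4 r=8: 5+28=33 <48, l++
l=5 r=8: 6+28=34 <48, l++
l=6 r=8: 20+28=48, found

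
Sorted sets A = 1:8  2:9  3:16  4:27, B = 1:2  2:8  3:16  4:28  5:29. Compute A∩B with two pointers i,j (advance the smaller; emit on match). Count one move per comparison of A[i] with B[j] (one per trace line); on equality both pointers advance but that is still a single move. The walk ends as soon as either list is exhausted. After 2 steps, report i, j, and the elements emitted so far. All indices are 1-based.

i=2, j=3, emitted=[8]

i=1 j=1: 8>2, j++
i=1 j=2: 8==8 emit, i++,j++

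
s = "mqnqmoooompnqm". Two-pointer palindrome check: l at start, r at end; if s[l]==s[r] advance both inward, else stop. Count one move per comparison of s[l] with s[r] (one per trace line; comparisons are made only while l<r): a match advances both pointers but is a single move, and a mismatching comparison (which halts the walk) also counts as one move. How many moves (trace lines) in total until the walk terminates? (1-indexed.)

l=1 r=14: 'm'=='m', l++,r--
l=2 r=13: 'q'=='q', l++,r--
l=3 r=12: 'n'=='n', l++,r--
l=4 r=11: 'q'!='p', stop

4 moves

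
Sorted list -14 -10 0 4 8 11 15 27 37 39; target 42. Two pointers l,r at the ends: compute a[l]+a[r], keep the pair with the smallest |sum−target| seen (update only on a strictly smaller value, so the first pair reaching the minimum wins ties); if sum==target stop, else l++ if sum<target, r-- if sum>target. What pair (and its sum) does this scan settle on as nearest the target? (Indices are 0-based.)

l=0 r=9: -14+39=25 d=17 *, l++
l=1 r=9: -10+39=29 d=13 *, l++
l=2 r=9: 0+39=39 d=3 *, l++
l=3 r=9: 4+39=43 d=1 *, r--
l=3 r=8: 4+37=41 d=1, l++
l=4 r=8: 8+37=45 d=3, r--
l=4 r=7: 8+27=35 d=7, l++
l=5 r=7: 11+27=38 d=4, l++
l=6 r=7: 15+27=42 d=0 *, stop

pair (15, 27) with sum 42 (|Δ|=0)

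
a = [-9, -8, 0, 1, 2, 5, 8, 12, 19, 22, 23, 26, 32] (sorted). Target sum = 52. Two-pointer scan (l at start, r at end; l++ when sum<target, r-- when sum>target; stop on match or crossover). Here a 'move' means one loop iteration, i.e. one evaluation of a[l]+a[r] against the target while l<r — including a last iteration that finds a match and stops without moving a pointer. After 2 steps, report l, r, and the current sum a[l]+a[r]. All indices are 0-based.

l=0 r=12: -9+32=23 <52, l++
l=1 r=12: -8+32=24 <52, l++

l=2, r=12, sum=32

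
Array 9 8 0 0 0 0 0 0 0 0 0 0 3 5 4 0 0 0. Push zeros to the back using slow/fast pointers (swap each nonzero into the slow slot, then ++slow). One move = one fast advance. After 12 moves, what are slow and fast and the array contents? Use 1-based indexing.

(s=1,f=1) a[fast]=9≠0 swap→a[1]=9 → slow++,fast++
(s=2,f=2) a[fast]=8≠0 swap→a[2]=8 → slow++,fast++
(s=3,f=3) a[fast]=0 → fast++
(s=3,f=4) a[fast]=0 → fast++
(s=3,f=5) a[fast]=0 → fast++
(s=3,f=6) a[fast]=0 → fast++
(s=3,f=7) a[fast]=0 → fast++
(s=3,f=8) a[fast]=0 → fast++
(s=3,f=9) a[fast]=0 → fast++
(s=3,f=10) a[fast]=0 → fast++
(s=3,f=11) a[fast]=0 → fast++
(s=3,f=12) a[fast]=0 → fast++

slow=3, fast=13, a=[9, 8, 0, 0, 0, 0, 0, 0, 0, 0, 0, 0, 3, 5, 4, 0, 0, 0]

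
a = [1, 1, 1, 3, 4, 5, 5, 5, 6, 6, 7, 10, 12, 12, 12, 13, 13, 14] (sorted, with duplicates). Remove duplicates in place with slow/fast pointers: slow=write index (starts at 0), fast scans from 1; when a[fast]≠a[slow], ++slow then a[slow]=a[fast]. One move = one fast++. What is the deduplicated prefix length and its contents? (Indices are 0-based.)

length 10; prefix = [1, 3, 4, 5, 6, 7, 10, 12, 13, 14]

(s=0,f=1) a[fast]=1=a[slow] dup → fast++
(s=0,f=2) a[fast]=1=a[slow] dup → fast++
(s=0,f=3) a[fast]=3≠a[slow]=1 write a[1]=3 → slow++,fast++
(s=1,f=4) a[fast]=4≠a[slow]=3 write a[2]=4 → slow++,fast++
(s=2,f=5) a[fast]=5≠a[slow]=4 write a[3]=5 → slow++,fast++
(s=3,f=6) a[fast]=5=a[slow] dup → fast++
(s=3,f=7) a[fast]=5=a[slow] dup → fast++
(s=3,f=8) a[fast]=6≠a[slow]=5 write a[4]=6 → slow++,fast++
(s=4,f=9) a[fast]=6=a[slow] dup → fast++
(s=4,f=10) a[fast]=7≠a[slow]=6 write a[5]=7 → slow++,fast++
(s=5,f=11) a[fast]=10≠a[slow]=7 write a[6]=10 → slow++,fast++
(s=6,f=12) a[fast]=12≠a[slow]=10 write a[7]=12 → slow++,fast++
(s=7,f=13) a[fast]=12=a[slow] dup → fast++
(s=7,f=14) a[fast]=12=a[slow] dup → fast++
(s=7,f=15) a[fast]=13≠a[slow]=12 write a[8]=13 → slow++,fast++
(s=8,f=16) a[fast]=13=a[slow] dup → fast++
(s=8,f=17) a[fast]=14≠a[slow]=13 write a[9]=14 → slow++,fast++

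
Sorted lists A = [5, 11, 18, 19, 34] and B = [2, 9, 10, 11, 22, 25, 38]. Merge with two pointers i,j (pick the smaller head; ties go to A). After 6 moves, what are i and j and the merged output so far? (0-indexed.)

i=0 j=0: A[i]=5>B[j]=2 take 2, j++
i=0 j=1: A[i]=5<=B[j]=9 take 5, i++
i=1 j=1: A[i]=11>B[j]=9 take 9, j++
i=1 j=2: A[i]=11>B[j]=10 take 10, j++
i=1 j=3: A[i]=11<=B[j]=11 take 11, i++
i=2 j=3: A[i]=18>B[j]=11 take 11, j++

i=2, j=4, merged so far=[2, 5, 9, 10, 11, 11]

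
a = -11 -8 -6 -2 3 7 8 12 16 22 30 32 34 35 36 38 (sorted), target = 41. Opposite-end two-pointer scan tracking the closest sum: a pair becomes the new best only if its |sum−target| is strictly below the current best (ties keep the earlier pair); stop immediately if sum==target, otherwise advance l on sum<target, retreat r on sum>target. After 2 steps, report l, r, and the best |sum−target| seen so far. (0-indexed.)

l=2, r=15, best |Δ|=11

[0,15] -11+38=27 d=14 * → l++
[1,15] -8+38=30 d=11 * → l++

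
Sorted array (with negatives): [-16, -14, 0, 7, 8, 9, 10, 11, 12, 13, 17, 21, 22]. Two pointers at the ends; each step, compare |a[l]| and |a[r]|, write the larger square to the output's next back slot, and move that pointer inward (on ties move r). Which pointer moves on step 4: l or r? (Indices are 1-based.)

l

[1,13] |-16|<=|22| out[13]=484 → r--
[1,12] |-16|<=|21| out[12]=441 → r--
[1,11] |-16|<=|17| out[11]=289 → r--
[1,10] |-16|>|13| out[10]=256 → l++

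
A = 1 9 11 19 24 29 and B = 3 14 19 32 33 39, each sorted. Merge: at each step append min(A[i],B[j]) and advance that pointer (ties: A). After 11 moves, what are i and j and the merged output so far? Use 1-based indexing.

i=1 j=1: A[i]=1<=B[j]=3 take 1, i++
i=2 j=1: A[i]=9>B[j]=3 take 3, j++
i=2 j=2: A[i]=9<=B[j]=14 take 9, i++
i=3 j=2: A[i]=11<=B[j]=14 take 11, i++
i=4 j=2: A[i]=19>B[j]=14 take 14, j++
i=4 j=3: A[i]=19<=B[j]=19 take 19, i++
i=5 j=3: A[i]=24>B[j]=19 take 19, j++
i=5 j=4: A[i]=24<=B[j]=32 take 24, i++
i=6 j=4: A[i]=29<=B[j]=32 take 29, i++
i=7 j=4: A done, take B[j]=32, j++
i=7 j=5: A done, take B[j]=33, j++

i=7, j=6, merged so far=[1, 3, 9, 11, 14, 19, 19, 24, 29, 32, 33]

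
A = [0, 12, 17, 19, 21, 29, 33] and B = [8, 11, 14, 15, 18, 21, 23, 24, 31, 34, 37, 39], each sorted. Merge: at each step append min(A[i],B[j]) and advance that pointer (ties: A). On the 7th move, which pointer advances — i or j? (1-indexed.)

i

i=1 j=1: A[i]=0<=B[j]=8 take 0, i++
i=2 j=1: A[i]=12>B[j]=8 take 8, j++
i=2 j=2: A[i]=12>B[j]=11 take 11, j++
i=2 j=3: A[i]=12<=B[j]=14 take 12, i++
i=3 j=3: A[i]=17>B[j]=14 take 14, j++
i=3 j=4: A[i]=17>B[j]=15 take 15, j++
i=3 j=5: A[i]=17<=B[j]=18 take 17, i++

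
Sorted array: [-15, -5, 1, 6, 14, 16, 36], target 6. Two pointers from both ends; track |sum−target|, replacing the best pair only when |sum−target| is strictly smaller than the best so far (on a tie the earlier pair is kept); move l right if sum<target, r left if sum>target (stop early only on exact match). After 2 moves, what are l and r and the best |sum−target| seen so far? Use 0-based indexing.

[0,6] -15+36=21 d=15 * → r--
[0,5] -15+16=1 d=5 * → l++

l=1, r=5, best |Δ|=5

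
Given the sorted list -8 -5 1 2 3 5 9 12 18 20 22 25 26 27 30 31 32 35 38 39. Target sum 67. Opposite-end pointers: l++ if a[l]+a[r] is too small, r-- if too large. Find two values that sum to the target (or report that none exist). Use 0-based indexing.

l=0 r=19: -8+39=31 <67, l++
l=1 r=19: -5+39=34 <67, l++
l=2 r=19: 1+39=40 <67, l++
l=3 r=19: 2+39=41 <67, l++
l=4 r=19: 3+39=42 <67, l++
l=5 r=19: 5+39=44 <67, l++
l=6 r=19: 9+39=48 <67, l++
l=7 r=19: 12+39=51 <67, l++
l=8 r=19: 18+39=57 <67, l++
l=9 r=19: 20+39=59 <67, l++
l=10 r=19: 22+39=61 <67, l++
l=11 r=19: 25+39=64 <67, l++
l=12 r=19: 26+39=65 <67, l++
l=13 r=19: 27+39=66 <67, l++
l=14 r=19: 30+39=69 >67, r--
l=14 r=18: 30+38=68 >67, r--
l=14 r=17: 30+35=65 <67, l++
l=15 r=17: 31+35=66 <67, l++
l=16 r=17: 32+35=67, found

(32, 35)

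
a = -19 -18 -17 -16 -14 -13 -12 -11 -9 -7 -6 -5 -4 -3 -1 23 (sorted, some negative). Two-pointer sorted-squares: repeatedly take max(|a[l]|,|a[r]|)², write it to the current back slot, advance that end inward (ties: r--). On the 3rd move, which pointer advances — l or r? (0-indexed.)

[0,15] |-19|<=|23| out[15]=529 → r--
[0,14] |-19|>|-1| out[14]=361 → l++
[1,14] |-18|>|-1| out[13]=324 → l++

l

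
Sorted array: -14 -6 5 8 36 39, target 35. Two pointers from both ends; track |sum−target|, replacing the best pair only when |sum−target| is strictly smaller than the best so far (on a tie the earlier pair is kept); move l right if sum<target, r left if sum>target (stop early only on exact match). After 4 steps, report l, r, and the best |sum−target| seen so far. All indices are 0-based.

l=0 r=5: -14+39=25 d=10 *, l++
l=1 r=5: -6+39=33 d=2 *, l++
l=2 r=5: 5+39=44 d=9, r--
l=2 r=4: 5+36=41 d=6, r--

l=2, r=3, best |Δ|=2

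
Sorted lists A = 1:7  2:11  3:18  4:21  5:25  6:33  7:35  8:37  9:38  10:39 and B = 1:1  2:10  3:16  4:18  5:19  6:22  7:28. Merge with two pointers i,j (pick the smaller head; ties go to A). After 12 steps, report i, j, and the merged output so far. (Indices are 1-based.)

i=6, j=8, merged so far=[1, 7, 10, 11, 16, 18, 18, 19, 21, 22, 25, 28]

i=1 j=1: A[i]=7>B[j]=1 take 1, j++
i=1 j=2: A[i]=7<=B[j]=10 take 7, i++
i=2 j=2: A[i]=11>B[j]=10 take 10, j++
i=2 j=3: A[i]=11<=B[j]=16 take 11, i++
i=3 j=3: A[i]=18>B[j]=16 take 16, j++
i=3 j=4: A[i]=18<=B[j]=18 take 18, i++
i=4 j=4: A[i]=21>B[j]=18 take 18, j++
i=4 j=5: A[i]=21>B[j]=19 take 19, j++
i=4 j=6: A[i]=21<=B[j]=22 take 21, i++
i=5 j=6: A[i]=25>B[j]=22 take 22, j++
i=5 j=7: A[i]=25<=B[j]=28 take 25, i++
i=6 j=7: A[i]=33>B[j]=28 take 28, j++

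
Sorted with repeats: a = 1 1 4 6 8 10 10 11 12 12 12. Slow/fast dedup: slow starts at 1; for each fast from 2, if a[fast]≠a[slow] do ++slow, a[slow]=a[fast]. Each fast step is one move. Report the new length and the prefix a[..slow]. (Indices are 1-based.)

(s=1,f=2) a[fast]=1=a[slow] dup → fast++
(s=1,f=3) a[fast]=4≠a[slow]=1 write a[2]=4 → slow++,fast++
(s=2,f=4) a[fast]=6≠a[slow]=4 write a[3]=6 → slow++,fast++
(s=3,f=5) a[fast]=8≠a[slow]=6 write a[4]=8 → slow++,fast++
(s=4,f=6) a[fast]=10≠a[slow]=8 write a[5]=10 → slow++,fast++
(s=5,f=7) a[fast]=10=a[slow] dup → fast++
(s=5,f=8) a[fast]=11≠a[slow]=10 write a[6]=11 → slow++,fast++
(s=6,f=9) a[fast]=12≠a[slow]=11 write a[7]=12 → slow++,fast++
(s=7,f=10) a[fast]=12=a[slow] dup → fast++
(s=7,f=11) a[fast]=12=a[slow] dup → fast++

length 7; prefix = [1, 4, 6, 8, 10, 11, 12]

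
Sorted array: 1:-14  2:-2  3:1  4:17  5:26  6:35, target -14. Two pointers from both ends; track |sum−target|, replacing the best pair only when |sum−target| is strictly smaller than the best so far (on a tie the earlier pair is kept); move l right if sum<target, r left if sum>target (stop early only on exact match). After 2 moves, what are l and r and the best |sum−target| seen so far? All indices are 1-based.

l=1, r=4, best |Δ|=26

[1,6] -14+35=21 d=35 * → r--
[1,5] -14+26=12 d=26 * → r--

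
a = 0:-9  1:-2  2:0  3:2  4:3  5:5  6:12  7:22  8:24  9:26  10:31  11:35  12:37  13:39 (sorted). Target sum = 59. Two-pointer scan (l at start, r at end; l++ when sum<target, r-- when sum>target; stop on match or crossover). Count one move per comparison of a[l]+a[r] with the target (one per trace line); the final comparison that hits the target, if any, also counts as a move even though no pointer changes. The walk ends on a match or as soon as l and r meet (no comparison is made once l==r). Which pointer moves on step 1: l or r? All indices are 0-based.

l

[0,13] -9+39=30 <59 → l++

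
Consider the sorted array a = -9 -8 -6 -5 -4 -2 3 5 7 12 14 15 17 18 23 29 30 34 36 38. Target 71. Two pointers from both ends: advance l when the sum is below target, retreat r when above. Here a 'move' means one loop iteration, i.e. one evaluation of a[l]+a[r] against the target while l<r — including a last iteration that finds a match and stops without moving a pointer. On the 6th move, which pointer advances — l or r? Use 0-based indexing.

l=0 r=19: -9+38=29 <71, l++
l=1 r=19: -8+38=30 <71, l++
l=2 r=19: -6+38=32 <71, l++
l=3 r=19: -5+38=33 <71, l++
l=4 r=19: -4+38=34 <71, l++
l=5 r=19: -2+38=36 <71, l++

l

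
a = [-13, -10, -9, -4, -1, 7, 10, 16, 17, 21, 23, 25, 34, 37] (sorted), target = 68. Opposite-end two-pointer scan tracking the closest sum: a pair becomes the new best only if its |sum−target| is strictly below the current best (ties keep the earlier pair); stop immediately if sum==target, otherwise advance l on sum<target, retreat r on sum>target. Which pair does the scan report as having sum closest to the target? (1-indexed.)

l=1 r=14: -13+37=24 d=44 *, l++
l=2 r=14: -10+37=27 d=41 *, l++
l=3 r=14: -9+37=28 d=40 *, l++
l=4 r=14: -4+37=33 d=35 *, l++
l=5 r=14: -1+37=36 d=32 *, l++
l=6 r=14: 7+37=44 d=24 *, l++
l=7 r=14: 10+37=47 d=21 *, l++
l=8 r=14: 16+37=53 d=15 *, l++
l=9 r=14: 17+37=54 d=14 *, l++
l=10 r=14: 21+37=58 d=10 *, l++
l=11 r=14: 23+37=60 d=8 *, l++
l=12 r=14: 25+37=62 d=6 *, l++
l=13 r=14: 34+37=71 d=3 *, r--

pair (34, 37) with sum 71 (|Δ|=3)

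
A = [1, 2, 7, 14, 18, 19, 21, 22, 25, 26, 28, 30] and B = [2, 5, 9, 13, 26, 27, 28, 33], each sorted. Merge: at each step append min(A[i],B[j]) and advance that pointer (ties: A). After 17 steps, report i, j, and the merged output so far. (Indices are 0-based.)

i=11, j=6, merged so far=[1, 2, 2, 5, 7, 9, 13, 14, 18, 19, 21, 22, 25, 26, 26, 27, 28]

i=0 j=0: A[i]=1<=B[j]=2 take 1, i++
i=1 j=0: A[i]=2<=B[j]=2 take 2, i++
i=2 j=0: A[i]=7>B[j]=2 take 2, j++
i=2 j=1: A[i]=7>B[j]=5 take 5, j++
i=2 j=2: A[i]=7<=B[j]=9 take 7, i++
i=3 j=2: A[i]=14>B[j]=9 take 9, j++
i=3 j=3: A[i]=14>B[j]=13 take 13, j++
i=3 j=4: A[i]=14<=B[j]=26 take 14, i++
i=4 j=4: A[i]=18<=B[j]=26 take 18, i++
i=5 j=4: A[i]=19<=B[j]=26 take 19, i++
i=6 j=4: A[i]=21<=B[j]=26 take 21, i++
i=7 j=4: A[i]=22<=B[j]=26 take 22, i++
i=8 j=4: A[i]=25<=B[j]=26 take 25, i++
i=9 j=4: A[i]=26<=B[j]=26 take 26, i++
i=10 j=4: A[i]=28>B[j]=26 take 26, j++
i=10 j=5: A[i]=28>B[j]=27 take 27, j++
i=10 j=6: A[i]=28<=B[j]=28 take 28, i++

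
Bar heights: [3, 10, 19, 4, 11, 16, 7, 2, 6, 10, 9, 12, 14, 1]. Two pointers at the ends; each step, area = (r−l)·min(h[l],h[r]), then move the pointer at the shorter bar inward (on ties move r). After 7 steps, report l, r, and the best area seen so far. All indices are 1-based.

[1,14] min(3,1)*13=13 best=13 * → r--
[1,13] min(3,14)*12=36 best=36 * → l++
[2,13] min(10,14)*11=110 best=110 * → l++
[3,13] min(19,14)*10=140 best=140 * → r--
[3,12] min(19,12)*9=108 best=140 → r--
[3,11] min(19,9)*8=72 best=140 → r--
[3,10] min(19,10)*7=70 best=140 → r--

l=3, r=9, best area=140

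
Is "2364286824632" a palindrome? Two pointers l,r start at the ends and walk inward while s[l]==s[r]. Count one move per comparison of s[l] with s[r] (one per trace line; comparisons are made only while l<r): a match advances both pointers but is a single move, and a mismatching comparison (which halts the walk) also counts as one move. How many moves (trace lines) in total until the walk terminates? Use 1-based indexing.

[1,13] '2'=='2' → l++,r--
[2,12] '3'=='3' → l++,r--
[3,11] '6'=='6' → l++,r--
[4,10] '4'=='4' → l++,r--
[5,9] '2'=='2' → l++,r--
[6,8] '8'=='8' → l++,r--

6 moves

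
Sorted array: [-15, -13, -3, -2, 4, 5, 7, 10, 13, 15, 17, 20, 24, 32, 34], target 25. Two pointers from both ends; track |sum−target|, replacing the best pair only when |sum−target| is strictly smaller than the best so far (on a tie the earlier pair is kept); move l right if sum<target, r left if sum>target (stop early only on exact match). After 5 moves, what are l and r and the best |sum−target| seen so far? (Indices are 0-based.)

[0,14] -15+34=19 d=6 * → l++
[1,14] -13+34=21 d=4 * → l++
[2,14] -3+34=31 d=6 → r--
[2,13] -3+32=29 d=4 → r--
[2,12] -3+24=21 d=4 → l++

l=3, r=12, best |Δ|=4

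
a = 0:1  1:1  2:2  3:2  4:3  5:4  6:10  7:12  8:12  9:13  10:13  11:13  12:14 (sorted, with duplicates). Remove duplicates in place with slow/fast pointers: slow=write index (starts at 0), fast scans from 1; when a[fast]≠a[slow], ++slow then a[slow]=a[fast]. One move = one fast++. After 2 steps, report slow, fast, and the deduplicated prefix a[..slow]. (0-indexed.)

slow=0 fast=1: a[fast]=1=a[slow] dup, fast++
slow=0 fast=2: a[fast]=2≠a[slow]=1 write a[1]=2, slow++,fast++

slow=1, fast=3, prefix=[1, 2]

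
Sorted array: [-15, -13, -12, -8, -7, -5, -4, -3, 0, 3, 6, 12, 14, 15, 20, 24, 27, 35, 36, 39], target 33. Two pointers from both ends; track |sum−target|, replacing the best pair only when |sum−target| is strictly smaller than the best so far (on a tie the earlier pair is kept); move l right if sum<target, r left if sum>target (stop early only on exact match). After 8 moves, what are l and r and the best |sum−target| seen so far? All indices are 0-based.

[0,19] -15+39=24 d=9 * → l++
[1,19] -13+39=26 d=7 * → l++
[2,19] -12+39=27 d=6 * → l++
[3,19] -8+39=31 d=2 * → l++
[4,19] -7+39=32 d=1 * → l++
[5,19] -5+39=34 d=1 → r--
[5,18] -5+36=31 d=2 → l++
[6,18] -4+36=32 d=1 → l++

l=7, r=18, best |Δ|=1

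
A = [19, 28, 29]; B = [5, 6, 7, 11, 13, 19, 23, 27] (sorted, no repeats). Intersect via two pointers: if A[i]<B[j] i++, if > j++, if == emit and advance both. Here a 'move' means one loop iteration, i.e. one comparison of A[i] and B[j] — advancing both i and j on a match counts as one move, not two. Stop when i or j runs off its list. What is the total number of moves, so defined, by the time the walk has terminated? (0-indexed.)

i=0 j=0: 19>5, j++
i=0 j=1: 19>6, j++
i=0 j=2: 19>7, j++
i=0 j=3: 19>11, j++
i=0 j=4: 19>13, j++
i=0 j=5: 19==19 emit, i++,j++
i=1 j=6: 28>23, j++
i=1 j=7: 28>27, j++

8 moves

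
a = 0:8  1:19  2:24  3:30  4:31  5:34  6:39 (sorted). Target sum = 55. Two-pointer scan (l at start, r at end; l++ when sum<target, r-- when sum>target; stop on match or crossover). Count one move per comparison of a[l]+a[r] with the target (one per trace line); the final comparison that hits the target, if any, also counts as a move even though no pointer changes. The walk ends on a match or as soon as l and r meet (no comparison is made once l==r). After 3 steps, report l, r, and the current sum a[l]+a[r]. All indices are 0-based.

l=2, r=5, sum=58

[0,6] 8+39=47 <55 → l++
[1,6] 19+39=58 >55 → r--
[1,5] 19+34=53 <55 → l++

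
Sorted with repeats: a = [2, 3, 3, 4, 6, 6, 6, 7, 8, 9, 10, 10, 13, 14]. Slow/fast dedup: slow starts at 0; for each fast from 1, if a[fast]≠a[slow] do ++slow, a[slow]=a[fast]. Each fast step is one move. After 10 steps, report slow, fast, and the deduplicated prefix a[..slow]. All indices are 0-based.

slow=0 fast=1: a[fast]=3≠a[slow]=2 write a[1]=3, slow++,fast++
slow=1 fast=2: a[fast]=3=a[slow] dup, fast++
slow=1 fast=3: a[fast]=4≠a[slow]=3 write a[2]=4, slow++,fast++
slow=2 fast=4: a[fast]=6≠a[slow]=4 write a[3]=6, slow++,fast++
slow=3 fast=5: a[fast]=6=a[slow] dup, fast++
slow=3 fast=6: a[fast]=6=a[slow] dup, fast++
slow=3 fast=7: a[fast]=7≠a[slow]=6 write a[4]=7, slow++,fast++
slow=4 fast=8: a[fast]=8≠a[slow]=7 write a[5]=8, slow++,fast++
slow=5 fast=9: a[fast]=9≠a[slow]=8 write a[6]=9, slow++,fast++
slow=6 fast=10: a[fast]=10≠a[slow]=9 write a[7]=10, slow++,fast++

slow=7, fast=11, prefix=[2, 3, 4, 6, 7, 8, 9, 10]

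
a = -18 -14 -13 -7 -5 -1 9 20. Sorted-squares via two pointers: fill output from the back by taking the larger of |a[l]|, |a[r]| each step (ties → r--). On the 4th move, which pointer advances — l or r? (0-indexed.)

l=0 r=7: |-18|<=|20| out[7]=400, r--
l=0 r=6: |-18|>|9| out[6]=324, l++
l=1 r=6: |-14|>|9| out[5]=196, l++
l=2 r=6: |-13|>|9| out[4]=169, l++

l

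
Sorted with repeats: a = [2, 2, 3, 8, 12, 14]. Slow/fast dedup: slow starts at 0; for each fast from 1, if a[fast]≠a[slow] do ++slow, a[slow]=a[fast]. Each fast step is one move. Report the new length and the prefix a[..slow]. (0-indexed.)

(s=0,f=1) a[fast]=2=a[slow] dup → fast++
(s=0,f=2) a[fast]=3≠a[slow]=2 write a[1]=3 → slow++,fast++
(s=1,f=3) a[fast]=8≠a[slow]=3 write a[2]=8 → slow++,fast++
(s=2,f=4) a[fast]=12≠a[slow]=8 write a[3]=12 → slow++,fast++
(s=3,f=5) a[fast]=14≠a[slow]=12 write a[4]=14 → slow++,fast++

length 5; prefix = [2, 3, 8, 12, 14]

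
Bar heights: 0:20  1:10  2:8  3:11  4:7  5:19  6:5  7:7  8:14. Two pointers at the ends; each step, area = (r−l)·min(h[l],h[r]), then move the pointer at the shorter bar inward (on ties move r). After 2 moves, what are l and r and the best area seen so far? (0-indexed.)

l=0 r=8: min(20,14)*8=112 best=112 *, r--
l=0 r=7: min(20,7)*7=49 best=112, r--

l=0, r=6, best area=112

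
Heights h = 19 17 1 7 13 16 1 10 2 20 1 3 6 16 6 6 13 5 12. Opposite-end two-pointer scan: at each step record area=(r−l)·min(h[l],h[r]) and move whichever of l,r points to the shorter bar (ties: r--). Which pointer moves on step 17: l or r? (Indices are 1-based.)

l

[1,19] min(19,12)*18=216 best=216 * → r--
[1,18] min(19,5)*17=85 best=216 → r--
[1,17] min(19,13)*16=208 best=216 → r--
[1,16] min(19,6)*15=90 best=216 → r--
[1,15] min(19,6)*14=84 best=216 → r--
[1,14] min(19,16)*13=208 best=216 → r--
[1,13] min(19,6)*12=72 best=216 → r--
[1,12] min(19,3)*11=33 best=216 → r--
[1,11] min(19,1)*10=10 best=216 → r--
[1,10] min(19,20)*9=171 best=216 → l++
[2,10] min(17,20)*8=136 best=216 → l++
[3,10] min(1,20)*7=7 best=216 → l++
[4,10] min(7,20)*6=42 best=216 → l++
[5,10] min(13,20)*5=65 best=216 → l++
[6,10] min(16,20)*4=64 best=216 → l++
[7,10] min(1,20)*3=3 best=216 → l++
[8,10] min(10,20)*2=20 best=216 → l++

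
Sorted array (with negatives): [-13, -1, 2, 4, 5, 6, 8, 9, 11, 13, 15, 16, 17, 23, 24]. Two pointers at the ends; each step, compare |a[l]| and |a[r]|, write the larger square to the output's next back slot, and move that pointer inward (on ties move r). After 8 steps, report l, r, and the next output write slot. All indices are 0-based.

l=1, r=7, next write slot=6

l=0 r=14: |-13|<=|24| out[14]=576, r--
l=0 r=13: |-13|<=|23| out[13]=529, r--
l=0 r=12: |-13|<=|17| out[12]=289, r--
l=0 r=11: |-13|<=|16| out[11]=256, r--
l=0 r=10: |-13|<=|15| out[10]=225, r--
l=0 r=9: |-13|<=|13| out[9]=169, r--
l=0 r=8: |-13|>|11| out[8]=169, l++
l=1 r=8: |-1|<=|11| out[7]=121, r--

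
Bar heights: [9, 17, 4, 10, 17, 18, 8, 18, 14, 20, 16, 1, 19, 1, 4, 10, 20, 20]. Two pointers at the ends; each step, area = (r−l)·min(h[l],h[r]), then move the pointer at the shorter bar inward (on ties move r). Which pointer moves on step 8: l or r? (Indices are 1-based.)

l

l=1 r=18: min(9,20)*17=153 best=153 *, l++
l=2 r=18: min(17,20)*16=272 best=272 *, l++
l=3 r=18: min(4,20)*15=60 best=272, l++
l=4 r=18: min(10,20)*14=140 best=272, l++
l=5 r=18: min(17,20)*13=221 best=272, l++
l=6 r=18: min(18,20)*12=216 best=272, l++
l=7 r=18: min(8,20)*11=88 best=272, l++
l=8 r=18: min(18,20)*10=180 best=272, l++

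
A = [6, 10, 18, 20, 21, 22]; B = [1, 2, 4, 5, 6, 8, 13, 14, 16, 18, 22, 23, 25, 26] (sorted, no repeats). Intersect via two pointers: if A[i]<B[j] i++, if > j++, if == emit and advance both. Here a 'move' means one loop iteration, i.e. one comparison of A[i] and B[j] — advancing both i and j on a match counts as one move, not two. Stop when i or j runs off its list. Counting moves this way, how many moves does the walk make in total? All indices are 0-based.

14 moves

[i=0,j=0] 6>1 → j++
[i=0,j=1] 6>2 → j++
[i=0,j=2] 6>4 → j++
[i=0,j=3] 6>5 → j++
[i=0,j=4] 6==6 emit → i++,j++
[i=1,j=5] 10>8 → j++
[i=1,j=6] 10<13 → i++
[i=2,j=6] 18>13 → j++
[i=2,j=7] 18>14 → j++
[i=2,j=8] 18>16 → j++
[i=2,j=9] 18==18 emit → i++,j++
[i=3,j=10] 20<22 → i++
[i=4,j=10] 21<22 → i++
[i=5,j=10] 22==22 emit → i++,j++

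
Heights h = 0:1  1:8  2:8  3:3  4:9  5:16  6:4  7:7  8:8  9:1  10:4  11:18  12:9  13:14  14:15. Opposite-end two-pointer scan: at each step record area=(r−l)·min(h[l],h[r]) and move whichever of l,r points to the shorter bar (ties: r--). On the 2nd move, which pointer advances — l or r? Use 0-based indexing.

l

l=0 r=14: min(1,15)*14=14 best=14 *, l++
l=1 r=14: min(8,15)*13=104 best=104 *, l++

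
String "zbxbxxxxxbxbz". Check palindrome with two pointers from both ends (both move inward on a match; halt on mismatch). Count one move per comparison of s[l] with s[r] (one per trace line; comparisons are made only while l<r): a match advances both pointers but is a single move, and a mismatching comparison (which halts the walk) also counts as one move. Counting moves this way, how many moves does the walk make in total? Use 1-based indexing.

6 moves

l=1 r=13: 'z'=='z', l++,r--
l=2 r=12: 'b'=='b', l++,r--
l=3 r=11: 'x'=='x', l++,r--
l=4 r=10: 'b'=='b', l++,r--
l=5 r=9: 'x'=='x', l++,r--
l=6 r=8: 'x'=='x', l++,r--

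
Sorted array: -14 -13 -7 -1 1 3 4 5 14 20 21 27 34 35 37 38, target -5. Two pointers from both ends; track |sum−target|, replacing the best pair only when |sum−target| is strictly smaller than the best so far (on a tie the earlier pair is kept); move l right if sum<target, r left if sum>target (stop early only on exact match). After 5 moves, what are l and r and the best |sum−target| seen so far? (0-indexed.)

l=0 r=15: -14+38=24 d=29 *, r--
l=0 r=14: -14+37=23 d=28 *, r--
l=0 r=13: -14+35=21 d=26 *, r--
l=0 r=12: -14+34=20 d=25 *, r--
l=0 r=11: -14+27=13 d=18 *, r--

l=0, r=10, best |Δ|=18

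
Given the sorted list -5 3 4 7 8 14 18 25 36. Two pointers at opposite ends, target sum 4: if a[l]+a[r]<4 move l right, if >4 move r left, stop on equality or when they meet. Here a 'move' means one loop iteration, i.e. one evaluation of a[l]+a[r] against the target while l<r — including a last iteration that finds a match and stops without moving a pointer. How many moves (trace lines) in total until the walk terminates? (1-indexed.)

[1,9] -5+36=31 >4 → r--
[1,8] -5+25=20 >4 → r--
[1,7] -5+18=13 >4 → r--
[1,6] -5+14=9 >4 → r--
[1,5] -5+8=3 <4 → l++
[2,5] 3+8=11 >4 → r--
[2,4] 3+7=10 >4 → r--
[2,3] 3+4=7 >4 → r--

8 moves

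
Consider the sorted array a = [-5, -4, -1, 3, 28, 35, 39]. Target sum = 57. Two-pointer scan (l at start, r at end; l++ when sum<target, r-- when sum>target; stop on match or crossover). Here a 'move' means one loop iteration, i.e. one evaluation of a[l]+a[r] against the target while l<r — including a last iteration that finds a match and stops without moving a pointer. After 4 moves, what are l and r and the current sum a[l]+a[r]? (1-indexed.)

l=5, r=7, sum=67

l=1 r=7: -5+39=34 <57, l++
l=2 r=7: -4+39=35 <57, l++
l=3 r=7: -1+39=38 <57, l++
l=4 r=7: 3+39=42 <57, l++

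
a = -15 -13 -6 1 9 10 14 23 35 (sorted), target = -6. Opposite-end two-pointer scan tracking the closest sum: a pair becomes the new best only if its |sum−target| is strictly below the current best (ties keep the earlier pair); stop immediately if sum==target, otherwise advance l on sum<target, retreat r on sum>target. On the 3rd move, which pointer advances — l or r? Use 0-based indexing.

l=0 r=8: -15+35=20 d=26 *, r--
l=0 r=7: -15+23=8 d=14 *, r--
l=0 r=6: -15+14=-1 d=5 *, r--

r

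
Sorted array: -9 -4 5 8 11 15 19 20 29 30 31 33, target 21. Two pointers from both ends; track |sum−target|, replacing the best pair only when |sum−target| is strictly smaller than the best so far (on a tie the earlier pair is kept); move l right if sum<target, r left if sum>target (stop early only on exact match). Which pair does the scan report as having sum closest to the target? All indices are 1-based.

l=1 r=12: -9+33=24 d=3 *, r--
l=1 r=11: -9+31=22 d=1 *, r--
l=1 r=10: -9+30=21 d=0 *, stop

pair (-9, 30) with sum 21 (|Δ|=0)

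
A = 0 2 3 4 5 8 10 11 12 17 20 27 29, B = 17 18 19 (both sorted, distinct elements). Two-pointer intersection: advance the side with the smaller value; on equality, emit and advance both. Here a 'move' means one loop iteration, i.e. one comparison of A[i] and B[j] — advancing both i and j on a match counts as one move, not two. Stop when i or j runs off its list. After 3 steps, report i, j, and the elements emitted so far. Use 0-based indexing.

i=0 j=0: 0<17, i++
i=1 j=0: 2<17, i++
i=2 j=0: 3<17, i++

i=3, j=0, emitted=[]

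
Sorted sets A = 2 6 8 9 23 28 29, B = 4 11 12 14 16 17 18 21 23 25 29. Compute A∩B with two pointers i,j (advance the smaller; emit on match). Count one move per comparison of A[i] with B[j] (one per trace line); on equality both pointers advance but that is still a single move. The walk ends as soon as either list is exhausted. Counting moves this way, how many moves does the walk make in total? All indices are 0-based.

16 moves

i=0 j=0: 2<4, i++
i=1 j=0: 6>4, j++
i=1 j=1: 6<11, i++
i=2 j=1: 8<11, i++
i=3 j=1: 9<11, i++
i=4 j=1: 23>11, j++
i=4 j=2: 23>12, j++
i=4 j=3: 23>14, j++
i=4 j=4: 23>16, j++
i=4 j=5: 23>17, j++
i=4 j=6: 23>18, j++
i=4 j=7: 23>21, j++
i=4 j=8: 23==23 emit, i++,j++
i=5 j=9: 28>25, j++
i=5 j=10: 28<29, i++
i=6 j=10: 29==29 emit, i++,j++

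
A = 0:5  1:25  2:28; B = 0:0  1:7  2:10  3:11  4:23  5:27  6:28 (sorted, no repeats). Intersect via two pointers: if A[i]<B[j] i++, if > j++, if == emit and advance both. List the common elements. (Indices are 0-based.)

intersection = [28]

i=0 j=0: 5>0, j++
i=0 j=1: 5<7, i++
i=1 j=1: 25>7, j++
i=1 j=2: 25>10, j++
i=1 j=3: 25>11, j++
i=1 j=4: 25>23, j++
i=1 j=5: 25<27, i++
i=2 j=5: 28>27, j++
i=2 j=6: 28==28 emit, i++,j++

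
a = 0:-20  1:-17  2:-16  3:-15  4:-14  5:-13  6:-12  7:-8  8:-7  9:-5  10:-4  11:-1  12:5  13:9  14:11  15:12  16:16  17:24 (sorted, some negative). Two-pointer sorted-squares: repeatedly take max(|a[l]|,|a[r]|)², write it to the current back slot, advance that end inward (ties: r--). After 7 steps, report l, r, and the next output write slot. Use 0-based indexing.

l=5, r=15, next write slot=10

[0,17] |-20|<=|24| out[17]=576 → r--
[0,16] |-20|>|16| out[16]=400 → l++
[1,16] |-17|>|16| out[15]=289 → l++
[2,16] |-16|<=|16| out[14]=256 → r--
[2,15] |-16|>|12| out[13]=256 → l++
[3,15] |-15|>|12| out[12]=225 → l++
[4,15] |-14|>|12| out[11]=196 → l++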